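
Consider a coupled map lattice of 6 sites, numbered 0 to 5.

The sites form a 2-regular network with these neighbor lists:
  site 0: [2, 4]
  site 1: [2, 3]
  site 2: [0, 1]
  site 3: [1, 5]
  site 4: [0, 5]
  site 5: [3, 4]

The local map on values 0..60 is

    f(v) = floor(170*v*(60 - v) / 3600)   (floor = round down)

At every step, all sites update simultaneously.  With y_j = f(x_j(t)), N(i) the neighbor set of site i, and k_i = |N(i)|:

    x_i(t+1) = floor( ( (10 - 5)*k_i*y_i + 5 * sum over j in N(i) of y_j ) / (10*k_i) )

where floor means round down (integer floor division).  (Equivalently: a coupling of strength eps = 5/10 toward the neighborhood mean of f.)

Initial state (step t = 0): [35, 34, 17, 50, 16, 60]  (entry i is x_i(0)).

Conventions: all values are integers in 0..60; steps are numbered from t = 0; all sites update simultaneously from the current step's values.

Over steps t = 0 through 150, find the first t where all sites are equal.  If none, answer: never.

Simulating step by step:
t=0: [35, 34, 17, 50, 16, 60]  (not all equal)
t=1: [37, 34, 37, 21, 26, 14]  (not all equal)
t=2: [40, 40, 40, 36, 38, 34]  (not all equal)
t=3: [37, 37, 37, 39, 39, 40]  (not all equal)
t=4: [39, 39, 40, 38, 38, 37]  (not all equal)
t=5: [38, 38, 37, 39, 39, 39]  (not all equal)
t=6: [39, 39, 39, 38, 38, 38]  (not all equal)
t=7: [38, 38, 38, 38, 38, 39]  (not all equal)
t=8: [39, 39, 39, 38, 38, 38]  (not all equal)

Answer: never
Key observation: The state at step 6 reappears at step 8 — the system is in a cycle of period 2 from step 6 on.  No step 0..8 is synchronized, and the cycle repeats forever, so no step up to 150 (or ever) has all sites equal.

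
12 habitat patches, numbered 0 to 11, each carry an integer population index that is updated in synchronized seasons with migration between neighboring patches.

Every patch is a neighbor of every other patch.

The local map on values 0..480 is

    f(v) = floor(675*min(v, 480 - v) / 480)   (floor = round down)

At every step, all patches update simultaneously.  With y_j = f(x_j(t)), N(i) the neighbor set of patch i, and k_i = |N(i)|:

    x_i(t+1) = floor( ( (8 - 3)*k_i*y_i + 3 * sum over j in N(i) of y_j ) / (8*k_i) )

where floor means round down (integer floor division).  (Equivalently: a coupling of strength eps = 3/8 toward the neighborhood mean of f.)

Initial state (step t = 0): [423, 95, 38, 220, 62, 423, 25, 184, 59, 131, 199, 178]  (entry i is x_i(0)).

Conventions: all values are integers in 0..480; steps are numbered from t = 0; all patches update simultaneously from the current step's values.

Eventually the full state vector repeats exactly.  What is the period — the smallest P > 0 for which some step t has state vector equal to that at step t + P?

Answer: 6
Key observation: The state at step 28, [331, 331, 331, 331, 331, 331, 331, 331, 331, 331, 331, 331], reappears at step 34 — and no state repeats earlier — so the cycle the system enters has period 6.

Derivation:
t=0: [423, 95, 38, 220, 62, 423, 25, 184, 59, 131, 199, 178]
t=1: [109, 140, 93, 244, 113, 109, 83, 214, 110, 171, 227, 210]
t=2: [177, 202, 163, 282, 180, 177, 155, 264, 177, 228, 275, 261]
t=3: [256, 277, 245, 274, 259, 256, 238, 288, 256, 298, 280, 291]
t=4: [307, 289, 316, 292, 304, 307, 318, 281, 307, 272, 287, 278]
t=5: [248, 263, 241, 261, 251, 248, 239, 270, 248, 277, 265, 273]
t=6: [320, 308, 326, 309, 318, 320, 326, 302, 320, 296, 306, 300]
t=7: [229, 238, 223, 237, 230, 229, 223, 243, 229, 248, 240, 245]
t=8: [323, 330, 318, 330, 324, 323, 318, 330, 323, 325, 332, 328]
t=9: [218, 212, 222, 212, 218, 218, 222, 212, 218, 216, 211, 214]
t=10: [304, 300, 308, 300, 304, 304, 308, 300, 304, 303, 299, 301]
t=11: [247, 251, 244, 251, 247, 247, 244, 251, 247, 248, 251, 249]
t=12: [326, 323, 328, 323, 326, 326, 328, 323, 326, 325, 323, 324]
t=13: [216, 218, 214, 218, 216, 216, 214, 218, 216, 217, 218, 218]
t=14: [303, 305, 301, 305, 303, 303, 301, 305, 303, 304, 305, 305]
t=15: [247, 246, 249, 246, 247, 247, 249, 246, 247, 247, 246, 246]
t=16: [327, 328, 325, 328, 327, 327, 325, 328, 327, 327, 328, 328]
t=17: [214, 213, 215, 213, 214, 214, 215, 213, 214, 214, 213, 213]
t=18: [299, 299, 301, 299, 299, 299, 301, 299, 299, 299, 299, 299]
t=19: [253, 253, 252, 253, 253, 253, 252, 253, 253, 253, 253, 253]
t=20: [319, 319, 319, 319, 319, 319, 319, 319, 319, 319, 319, 319]
t=21: [226, 226, 226, 226, 226, 226, 226, 226, 226, 226, 226, 226]
t=22: [317, 317, 317, 317, 317, 317, 317, 317, 317, 317, 317, 317]
t=23: [229, 229, 229, 229, 229, 229, 229, 229, 229, 229, 229, 229]
t=24: [322, 322, 322, 322, 322, 322, 322, 322, 322, 322, 322, 322]
t=25: [222, 222, 222, 222, 222, 222, 222, 222, 222, 222, 222, 222]
t=26: [312, 312, 312, 312, 312, 312, 312, 312, 312, 312, 312, 312]
t=27: [236, 236, 236, 236, 236, 236, 236, 236, 236, 236, 236, 236]
t=28: [331, 331, 331, 331, 331, 331, 331, 331, 331, 331, 331, 331]
t=29: [209, 209, 209, 209, 209, 209, 209, 209, 209, 209, 209, 209]
t=30: [293, 293, 293, 293, 293, 293, 293, 293, 293, 293, 293, 293]
t=31: [262, 262, 262, 262, 262, 262, 262, 262, 262, 262, 262, 262]
t=32: [306, 306, 306, 306, 306, 306, 306, 306, 306, 306, 306, 306]
t=33: [244, 244, 244, 244, 244, 244, 244, 244, 244, 244, 244, 244]
t=34: [331, 331, 331, 331, 331, 331, 331, 331, 331, 331, 331, 331]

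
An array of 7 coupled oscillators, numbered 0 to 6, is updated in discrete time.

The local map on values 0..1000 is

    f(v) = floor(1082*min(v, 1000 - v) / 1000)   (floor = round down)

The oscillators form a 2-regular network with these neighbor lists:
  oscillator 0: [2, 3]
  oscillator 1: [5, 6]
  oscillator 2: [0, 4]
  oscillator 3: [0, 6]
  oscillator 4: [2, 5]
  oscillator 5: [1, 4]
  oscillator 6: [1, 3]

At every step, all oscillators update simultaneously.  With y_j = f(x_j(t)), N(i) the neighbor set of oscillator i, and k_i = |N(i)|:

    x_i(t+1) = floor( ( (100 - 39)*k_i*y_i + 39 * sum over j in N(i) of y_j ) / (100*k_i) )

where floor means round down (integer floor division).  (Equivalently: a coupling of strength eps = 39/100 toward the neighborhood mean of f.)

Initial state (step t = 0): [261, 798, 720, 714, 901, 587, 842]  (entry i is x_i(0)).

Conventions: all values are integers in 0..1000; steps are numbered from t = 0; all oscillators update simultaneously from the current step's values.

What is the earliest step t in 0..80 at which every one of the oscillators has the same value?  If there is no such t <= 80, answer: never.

Simulating step by step:
t=0: [261, 798, 720, 714, 901, 587, 842]  (not all equal)
t=1: [291, 253, 260, 276, 211, 335, 206]  (not all equal)
t=2: [304, 280, 277, 286, 264, 318, 246]  (not all equal)
t=3: [318, 303, 301, 304, 299, 324, 281]  (not all equal)
t=4: [337, 327, 328, 326, 328, 340, 313]  (not all equal)
t=5: [359, 352, 355, 351, 356, 361, 343]  (not all equal)
t=6: [385, 380, 384, 379, 385, 387, 374]  (not all equal)
t=7: [414, 411, 415, 410, 416, 416, 406]  (not all equal)
t=8: [446, 444, 448, 443, 449, 448, 440]  (not all equal)
t=9: [481, 480, 483, 479, 484, 483, 477]  (not all equal)
t=10: [520, 519, 521, 518, 522, 521, 516]  (not all equal)
t=11: [519, 520, 518, 521, 517, 518, 522]  (not all equal)
t=12: [519, 519, 521, 518, 521, 520, 517]  (not all equal)
t=13: [519, 520, 518, 521, 518, 519, 521]  (not all equal)
t=14: [519, 519, 520, 518, 520, 520, 518]  (not all equal)
t=15: [520, 520, 519, 520, 519, 519, 520]  (not all equal)
t=16: [519, 519, 519, 519, 520, 519, 519]  (not all equal)
t=17: [520, 520, 519, 520, 519, 519, 520]  (not all equal)

Answer: never
Key observation: The state at step 15 reappears at step 17 — the system is in a cycle of period 2 from step 15 on.  No step 0..17 is synchronized, and the cycle repeats forever, so no step up to 80 (or ever) has all oscillators equal.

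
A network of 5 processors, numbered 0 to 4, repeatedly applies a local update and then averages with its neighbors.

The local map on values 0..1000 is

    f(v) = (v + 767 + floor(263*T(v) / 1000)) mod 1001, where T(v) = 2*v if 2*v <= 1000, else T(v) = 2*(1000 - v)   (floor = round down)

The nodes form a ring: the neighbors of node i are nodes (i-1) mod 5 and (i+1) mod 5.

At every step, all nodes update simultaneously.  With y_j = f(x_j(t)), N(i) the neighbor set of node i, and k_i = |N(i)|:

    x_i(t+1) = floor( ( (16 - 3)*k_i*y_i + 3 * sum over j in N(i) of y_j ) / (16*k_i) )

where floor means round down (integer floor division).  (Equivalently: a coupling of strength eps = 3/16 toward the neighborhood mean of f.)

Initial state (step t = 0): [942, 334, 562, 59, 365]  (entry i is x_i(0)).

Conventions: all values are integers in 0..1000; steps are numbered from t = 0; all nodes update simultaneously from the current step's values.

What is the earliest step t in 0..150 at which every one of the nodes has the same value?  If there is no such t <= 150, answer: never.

Answer: 19
Key observation: Synchronization is absorbing here: once all nodes are equal they stay equal, and step 19 is the first all-equal step.

Derivation:
t=0: [942, 334, 562, 59, 365]  (not all equal)
t=1: [655, 344, 559, 778, 411]  (not all equal)
t=2: [553, 344, 540, 625, 437]  (not all equal)
t=3: [517, 338, 526, 569, 458]  (not all equal)
t=4: [506, 329, 518, 550, 479]  (not all equal)
t=5: [503, 317, 513, 545, 504]  (not all equal)
t=6: [503, 302, 509, 546, 531]  (not all equal)
t=7: [502, 283, 505, 547, 542]  (not all equal)
t=8: [499, 259, 501, 548, 546]  (not all equal)
t=9: [494, 229, 496, 548, 547]  (not all equal)
t=10: [484, 191, 486, 548, 548]  (not all equal)
t=11: [466, 141, 468, 546, 546]  (not all equal)
t=12: [531, 887, 533, 543, 543]  (not all equal)
t=13: [559, 680, 560, 548, 548]  (not all equal)
t=14: [560, 603, 561, 551, 551]  (not all equal)
t=15: [558, 573, 558, 553, 553]  (not all equal)
t=16: [556, 561, 556, 554, 554]  (not all equal)
t=17: [555, 556, 555, 554, 554]  (not all equal)
t=18: [554, 555, 554, 554, 554]  (not all equal)
t=19: [554, 554, 554, 554, 554]  (all equal)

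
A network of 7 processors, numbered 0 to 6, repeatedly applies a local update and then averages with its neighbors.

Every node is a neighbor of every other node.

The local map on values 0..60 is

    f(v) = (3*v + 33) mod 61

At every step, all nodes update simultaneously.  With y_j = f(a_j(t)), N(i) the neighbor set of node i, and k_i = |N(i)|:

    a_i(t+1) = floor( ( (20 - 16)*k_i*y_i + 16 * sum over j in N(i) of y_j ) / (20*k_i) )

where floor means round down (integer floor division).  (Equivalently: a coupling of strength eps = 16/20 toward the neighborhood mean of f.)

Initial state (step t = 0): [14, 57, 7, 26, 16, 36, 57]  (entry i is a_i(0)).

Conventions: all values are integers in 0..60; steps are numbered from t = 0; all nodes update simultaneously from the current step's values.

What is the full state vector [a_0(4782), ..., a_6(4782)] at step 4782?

Simulating step by step:
t=0: [14, 57, 7, 26, 16, 36, 57]
t=1: [27, 27, 30, 29, 27, 27, 27]
t=2: [46, 46, 43, 47, 46, 46, 46]
t=3: [48, 48, 47, 48, 48, 48, 48]
t=4: [54, 54, 54, 54, 54, 54, 54]
t=5: [12, 12, 12, 12, 12, 12, 12]
t=6: [8, 8, 8, 8, 8, 8, 8]
t=7: [57, 57, 57, 57, 57, 57, 57]
t=8: [21, 21, 21, 21, 21, 21, 21]
t=9: [35, 35, 35, 35, 35, 35, 35]
t=10: [16, 16, 16, 16, 16, 16, 16]
t=11: [20, 20, 20, 20, 20, 20, 20]
t=12: [32, 32, 32, 32, 32, 32, 32]
t=13: [7, 7, 7, 7, 7, 7, 7]
t=14: [54, 54, 54, 54, 54, 54, 54]

Answer: [32, 32, 32, 32, 32, 32, 32]
Key observation: The state at step 4, [54, 54, 54, 54, 54, 54, 54], reappears at step 14: the system is in a cycle of period 10 from step 4 on.  Therefore the state at step 4782 equals the state at step 4 + ((4782 - 4) mod 10) = 12, which is [32, 32, 32, 32, 32, 32, 32].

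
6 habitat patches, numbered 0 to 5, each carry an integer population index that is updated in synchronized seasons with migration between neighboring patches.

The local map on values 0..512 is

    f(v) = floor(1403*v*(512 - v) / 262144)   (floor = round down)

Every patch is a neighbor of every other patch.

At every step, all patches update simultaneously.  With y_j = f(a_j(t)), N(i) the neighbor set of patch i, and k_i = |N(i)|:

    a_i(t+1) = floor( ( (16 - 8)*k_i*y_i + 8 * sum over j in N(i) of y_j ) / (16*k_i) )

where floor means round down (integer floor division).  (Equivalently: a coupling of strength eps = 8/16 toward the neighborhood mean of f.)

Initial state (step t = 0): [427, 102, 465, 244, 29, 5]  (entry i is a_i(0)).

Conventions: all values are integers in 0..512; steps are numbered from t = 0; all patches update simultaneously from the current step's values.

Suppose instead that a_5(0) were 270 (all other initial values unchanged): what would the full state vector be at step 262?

Simulating step by step:
t=0: [427, 102, 465, 244, 29, 270]
t=1: [208, 219, 176, 270, 160, 270]
t=2: [334, 336, 326, 339, 320, 339]
t=3: [318, 317, 320, 316, 322, 316]
t=4: [329, 329, 328, 330, 328, 330]
t=5: [322, 322, 322, 321, 322, 321]
t=6: [327, 327, 327, 327, 327, 327]
t=7: [323, 323, 323, 323, 323, 323]
t=8: [326, 326, 326, 326, 326, 326]
t=9: [324, 324, 324, 324, 324, 324]
t=10: [326, 326, 326, 326, 326, 326]

Answer: [326, 326, 326, 326, 326, 326]
Key observation: The state at step 8, [326, 326, 326, 326, 326, 326], reappears at step 10: the system is in a cycle of period 2 from step 8 on.  Therefore the state at step 262 equals the state at step 8 + ((262 - 8) mod 2) = 8, which is [326, 326, 326, 326, 326, 326].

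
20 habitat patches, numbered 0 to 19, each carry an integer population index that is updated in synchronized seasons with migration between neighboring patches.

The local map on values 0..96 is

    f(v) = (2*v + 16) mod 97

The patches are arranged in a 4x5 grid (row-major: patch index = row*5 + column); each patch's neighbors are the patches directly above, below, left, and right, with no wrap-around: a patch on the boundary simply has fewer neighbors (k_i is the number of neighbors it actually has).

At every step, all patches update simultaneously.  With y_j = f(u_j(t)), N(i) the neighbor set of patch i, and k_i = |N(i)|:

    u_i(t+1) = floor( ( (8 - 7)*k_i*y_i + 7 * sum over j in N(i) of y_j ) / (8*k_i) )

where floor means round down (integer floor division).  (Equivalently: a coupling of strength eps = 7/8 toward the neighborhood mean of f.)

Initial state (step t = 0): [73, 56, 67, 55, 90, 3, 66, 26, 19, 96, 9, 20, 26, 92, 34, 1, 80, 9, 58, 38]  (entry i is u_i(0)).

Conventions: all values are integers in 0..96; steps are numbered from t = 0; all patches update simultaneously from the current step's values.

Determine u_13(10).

Answer: u_13(10) = 56

Derivation:
t=0: [73, 56, 67, 55, 90, 3, 66, 26, 19, 96, 9, 20, 26, 92, 34, 1, 80, 9, 58, 38]
t=1: [31, 53, 43, 35, 19, 46, 45, 57, 32, 42, 32, 57, 44, 53, 43, 51, 41, 57, 42, 63]
t=2: [25, 29, 42, 51, 45, 50, 23, 26, 42, 40, 28, 25, 28, 23, 21, 38, 25, 7, 30, 9]
t=3: [48, 47, 47, 7, 52, 60, 57, 39, 54, 32, 60, 67, 58, 53, 63, 71, 63, 66, 46, 62]
t=4: [24, 19, 41, 22, 51, 30, 47, 35, 53, 37, 49, 39, 53, 28, 48, 44, 53, 32, 36, 29]
t=5: [64, 29, 58, 21, 68, 36, 69, 24, 70, 29, 53, 29, 75, 42, 70, 19, 55, 50, 76, 54]
t=6: [76, 49, 61, 50, 64, 48, 72, 56, 50, 59, 66, 48, 43, 56, 37, 30, 46, 51, 23, 60]
t=7: [22, 53, 24, 33, 30, 55, 24, 31, 28, 50, 37, 30, 22, 42, 42, 36, 34, 25, 34, 71]
t=8: [31, 57, 61, 72, 53, 66, 53, 66, 48, 46, 67, 74, 56, 48, 24, 87, 77, 74, 48, 45]
t=9: [46, 46, 48, 31, 35, 51, 47, 30, 32, 31, 68, 48, 47, 29, 18, 66, 75, 43, 28, 35]
t=10: [15, 12, 50, 62, 79, 25, 28, 35, 76, 73, 32, 34, 38, 56, 75, 60, 29, 45, 57, 65]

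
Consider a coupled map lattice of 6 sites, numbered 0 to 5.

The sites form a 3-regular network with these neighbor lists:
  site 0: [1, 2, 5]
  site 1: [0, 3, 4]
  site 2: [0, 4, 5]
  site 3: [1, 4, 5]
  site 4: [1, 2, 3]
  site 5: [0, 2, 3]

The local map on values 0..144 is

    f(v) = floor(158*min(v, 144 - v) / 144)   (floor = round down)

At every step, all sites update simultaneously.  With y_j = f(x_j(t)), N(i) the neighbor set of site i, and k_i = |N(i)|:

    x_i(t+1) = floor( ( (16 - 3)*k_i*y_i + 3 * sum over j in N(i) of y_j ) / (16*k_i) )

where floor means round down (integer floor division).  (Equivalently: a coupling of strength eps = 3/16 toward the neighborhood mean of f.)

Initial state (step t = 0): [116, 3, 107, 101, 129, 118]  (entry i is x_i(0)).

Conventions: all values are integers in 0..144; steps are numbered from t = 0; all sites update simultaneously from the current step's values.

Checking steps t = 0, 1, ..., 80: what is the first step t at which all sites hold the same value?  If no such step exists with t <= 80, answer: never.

Simulating step by step:
t=0: [116, 3, 107, 101, 129, 118]  (not all equal)
t=1: [28, 8, 37, 41, 18, 30]  (not all equal)
t=2: [29, 12, 37, 39, 21, 33]  (not all equal)
t=3: [30, 16, 38, 38, 24, 36]  (not all equal)
t=4: [32, 20, 39, 38, 27, 38]  (not all equal)
t=5: [34, 23, 40, 39, 30, 40]  (not all equal)
t=6: [37, 27, 41, 40, 32, 42]  (not all equal)
t=7: [39, 30, 43, 41, 35, 45]  (not all equal)
t=8: [42, 33, 46, 43, 38, 48]  (not all equal)
t=9: [46, 37, 49, 46, 41, 51]  (not all equal)
t=10: [49, 41, 52, 49, 44, 54]  (not all equal)
t=11: [53, 45, 56, 52, 48, 58]  (not all equal)
t=12: [57, 50, 60, 56, 52, 62]  (not all equal)
t=13: [62, 55, 64, 60, 57, 67]  (not all equal)
t=14: [67, 60, 69, 65, 62, 72]  (not all equal)
t=15: [73, 66, 74, 70, 68, 77]  (not all equal)
t=16: [76, 72, 75, 75, 74, 73]  (not all equal)
t=17: [74, 78, 75, 75, 76, 76]  (not all equal)
t=18: [75, 72, 74, 74, 74, 74]  (not all equal)
t=19: [75, 78, 75, 76, 76, 75]  (not all equal)
t=20: [74, 72, 74, 73, 73, 74]  (not all equal)
t=21: [76, 78, 76, 77, 77, 76]  (not all equal)
t=22: [73, 72, 73, 73, 73, 73]  (not all equal)
t=23: [77, 78, 77, 77, 77, 77]  (not all equal)
t=24: [72, 72, 73, 72, 72, 73]  (not all equal)
t=25: [78, 79, 77, 78, 78, 77]  (not all equal)
t=26: [72, 71, 72, 72, 72, 72]  (not all equal)
t=27: [78, 77, 79, 78, 78, 79]  (not all equal)
t=28: [71, 72, 71, 72, 72, 71]  (not all equal)
t=29: [77, 78, 77, 78, 78, 77]  (not all equal)
t=30: [72, 72, 72, 72, 72, 72]  (all equal)

Answer: 30
Key observation: Synchronization is absorbing here: once all sites are equal they stay equal, and step 30 is the first all-equal step.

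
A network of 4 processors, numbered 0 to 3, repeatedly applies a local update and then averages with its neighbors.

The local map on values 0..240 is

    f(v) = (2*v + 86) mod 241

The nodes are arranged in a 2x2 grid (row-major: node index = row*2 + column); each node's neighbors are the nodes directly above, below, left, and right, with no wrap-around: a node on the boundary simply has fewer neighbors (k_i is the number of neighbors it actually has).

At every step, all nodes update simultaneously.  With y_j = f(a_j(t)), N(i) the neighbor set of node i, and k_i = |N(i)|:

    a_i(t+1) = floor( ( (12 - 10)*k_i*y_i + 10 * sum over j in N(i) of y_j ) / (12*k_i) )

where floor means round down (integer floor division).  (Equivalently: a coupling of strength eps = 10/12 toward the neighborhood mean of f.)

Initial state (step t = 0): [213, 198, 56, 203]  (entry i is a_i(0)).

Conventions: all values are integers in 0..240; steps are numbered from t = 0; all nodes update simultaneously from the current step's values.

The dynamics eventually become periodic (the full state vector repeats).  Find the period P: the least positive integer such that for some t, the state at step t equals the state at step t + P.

Answer: 24
Key observation: The state at step 116, [221, 221, 221, 221], reappears at step 140 — and no state repeats earlier — so the cycle the system enters has period 24.

Derivation:
t=0: [213, 198, 56, 203]
t=1: [87, 16, 49, 84]
t=2: [129, 33, 44, 128]
t=3: [153, 110, 114, 152]
t=4: [82, 135, 137, 82]
t=5: [99, 26, 27, 99]
t=6: [123, 58, 59, 123]
t=7: [184, 109, 109, 184]
t=8: [88, 188, 188, 88]
t=9: [187, 54, 54, 187]
t=10: [198, 214, 214, 198]
t=11: [26, 5, 5, 26]
t=12: [103, 131, 131, 103]
t=13: [97, 60, 60, 97]
t=14: [178, 66, 66, 178]
t=15: [215, 203, 203, 215]
t=16: [14, 30, 30, 14]
t=17: [140, 119, 119, 140]
t=18: [90, 118, 118, 90]
t=19: [71, 34, 34, 71]
t=20: [166, 215, 215, 166]
t=21: [57, 153, 153, 57]
t=22: [159, 191, 191, 159]
t=23: [216, 173, 173, 216]
t=24: [165, 61, 61, 165]
t=25: [202, 180, 180, 202]
t=26: [172, 40, 40, 172]
t=27: [169, 185, 185, 169]
t=28: [209, 188, 188, 209]
t=29: [187, 55, 55, 187]
t=30: [199, 215, 215, 199]
t=31: [28, 7, 7, 28]
t=32: [107, 135, 135, 107]
t=33: [105, 68, 68, 105]
t=34: [194, 82, 82, 194]
t=35: [46, 195, 195, 46]
t=36: [225, 187, 187, 225]
t=37: [191, 81, 81, 191]
t=38: [43, 190, 190, 43]
t=39: [216, 180, 180, 216]
t=40: [176, 64, 64, 176]
t=41: [211, 199, 199, 211]
t=42: [6, 22, 22, 6]
t=43: [124, 103, 103, 124]
t=44: [58, 86, 86, 58]
t=45: [47, 171, 171, 47]
t=46: [185, 181, 181, 185]
t=47: [208, 213, 213, 208]
t=48: [28, 21, 21, 28]
t=49: [130, 139, 139, 130]
t=50: [120, 108, 108, 120]
t=51: [65, 81, 81, 65]
t=52: [41, 181, 181, 41]
t=53: [200, 174, 174, 200]
t=54: [161, 35, 35, 161]
t=55: [157, 165, 165, 157]
t=56: [172, 161, 161, 172]
t=57: [170, 185, 185, 170]
t=58: [210, 190, 190, 210]
t=59: [191, 57, 57, 191]
t=60: [204, 222, 222, 204]
t=61: [42, 18, 18, 42]
t=62: [130, 162, 162, 130]
t=63: [158, 115, 115, 158]
t=64: [89, 146, 146, 89]
t=65: [118, 42, 42, 118]
t=66: [155, 95, 95, 155]
t=67: [55, 135, 135, 55]
t=68: [128, 182, 182, 128]
t=69: [191, 119, 119, 191]
t=70: [107, 203, 203, 107]
t=71: [18, 50, 50, 18]
t=72: [175, 132, 132, 175]
t=73: [123, 180, 180, 123]
t=74: [186, 110, 110, 186]
t=75: [90, 191, 191, 90]
t=76: [193, 58, 58, 193]
t=77: [206, 226, 226, 206]
t=78: [49, 22, 22, 49]
t=79: [139, 175, 175, 139]
t=80: [183, 135, 135, 183]
t=81: [131, 195, 195, 131]
t=82: [213, 128, 128, 213]
t=83: [89, 41, 41, 89]
t=84: [143, 47, 47, 143]
t=85: [171, 139, 139, 171]
t=86: [133, 176, 176, 133]
t=87: [182, 125, 125, 182]
t=88: [114, 190, 190, 114]
t=89: [199, 98, 98, 199]
t=90: [34, 8, 8, 34]
t=91: [110, 145, 145, 110]
t=92: [123, 76, 76, 123]
t=93: [213, 115, 115, 213]
t=94: [67, 37, 37, 67]
t=95: [170, 210, 210, 170]
t=96: [50, 158, 158, 50]
t=97: [165, 181, 181, 165]
t=98: [201, 180, 180, 201]
t=99: [171, 39, 39, 171]
t=100: [167, 183, 183, 167]
t=101: [205, 184, 184, 205]
t=102: [179, 47, 47, 179]
t=103: [183, 199, 199, 183]
t=104: [36, 176, 176, 36]
t=105: [190, 164, 164, 190]
t=106: [181, 216, 216, 181]
t=107: [64, 178, 178, 64]
t=108: [203, 211, 211, 203]
t=109: [23, 12, 12, 23]
t=110: [113, 128, 128, 113]
t=111: [96, 76, 76, 96]
t=112: [204, 70, 70, 204]
t=113: [190, 47, 47, 190]
t=114: [187, 217, 217, 187]
t=115: [68, 188, 188, 68]
t=116: [221, 221, 221, 221]
t=117: [46, 46, 46, 46]
t=118: [178, 178, 178, 178]
t=119: [201, 201, 201, 201]
t=120: [6, 6, 6, 6]
t=121: [98, 98, 98, 98]
t=122: [41, 41, 41, 41]
t=123: [168, 168, 168, 168]
t=124: [181, 181, 181, 181]
t=125: [207, 207, 207, 207]
t=126: [18, 18, 18, 18]
t=127: [122, 122, 122, 122]
t=128: [89, 89, 89, 89]
t=129: [23, 23, 23, 23]
t=130: [132, 132, 132, 132]
t=131: [109, 109, 109, 109]
t=132: [63, 63, 63, 63]
t=133: [212, 212, 212, 212]
t=134: [28, 28, 28, 28]
t=135: [142, 142, 142, 142]
t=136: [129, 129, 129, 129]
t=137: [103, 103, 103, 103]
t=138: [51, 51, 51, 51]
t=139: [188, 188, 188, 188]
t=140: [221, 221, 221, 221]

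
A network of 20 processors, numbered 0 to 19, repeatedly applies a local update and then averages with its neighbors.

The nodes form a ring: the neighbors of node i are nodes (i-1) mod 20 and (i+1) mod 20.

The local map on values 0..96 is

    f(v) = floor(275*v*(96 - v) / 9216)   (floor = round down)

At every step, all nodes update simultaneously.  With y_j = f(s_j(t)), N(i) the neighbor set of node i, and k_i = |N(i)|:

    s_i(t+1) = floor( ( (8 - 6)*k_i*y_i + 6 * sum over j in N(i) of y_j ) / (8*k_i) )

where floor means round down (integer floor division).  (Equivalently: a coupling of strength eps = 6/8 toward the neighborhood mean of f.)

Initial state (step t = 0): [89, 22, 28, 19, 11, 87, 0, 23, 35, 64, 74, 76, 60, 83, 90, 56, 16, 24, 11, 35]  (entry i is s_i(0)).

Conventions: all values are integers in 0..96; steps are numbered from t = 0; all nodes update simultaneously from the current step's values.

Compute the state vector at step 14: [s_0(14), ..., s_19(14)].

Answer: [62, 62, 62, 62, 62, 62, 62, 62, 62, 62, 62, 62, 62, 62, 62, 62, 62, 62, 62, 62]

Derivation:
t=0: [89, 22, 28, 19, 11, 87, 0, 23, 35, 64, 74, 76, 60, 83, 90, 56, 16, 24, 11, 35]
t=1: [46, 39, 48, 41, 31, 15, 27, 36, 57, 56, 51, 53, 44, 38, 40, 36, 53, 37, 49, 32]
t=2: [64, 67, 66, 64, 53, 52, 51, 61, 65, 66, 67, 68, 66, 66, 64, 66, 65, 67, 64, 66]
t=3: [58, 59, 59, 62, 65, 68, 66, 63, 60, 58, 57, 57, 57, 59, 59, 60, 58, 59, 58, 60]
t=4: [64, 65, 63, 62, 59, 58, 59, 61, 63, 65, 65, 66, 65, 65, 64, 64, 64, 65, 64, 64]
t=5: [60, 61, 61, 63, 63, 65, 64, 63, 61, 60, 59, 59, 59, 60, 60, 61, 60, 60, 60, 61]
t=6: [63, 63, 62, 62, 61, 61, 61, 62, 63, 64, 64, 65, 64, 64, 63, 63, 63, 64, 63, 63]
t=7: [62, 62, 62, 62, 62, 63, 62, 62, 61, 61, 60, 60, 60, 61, 61, 62, 61, 61, 61, 62]
t=8: [62, 62, 62, 62, 62, 62, 62, 62, 62, 63, 63, 64, 63, 63, 62, 62, 62, 63, 62, 62]
t=9: [62, 62, 62, 62, 62, 62, 62, 62, 62, 62, 61, 61, 61, 62, 62, 62, 62, 62, 62, 62]
t=10: [62, 62, 62, 62, 62, 62, 62, 62, 62, 62, 62, 63, 62, 62, 62, 62, 62, 62, 62, 62]
t=11: [62, 62, 62, 62, 62, 62, 62, 62, 62, 62, 62, 62, 62, 62, 62, 62, 62, 62, 62, 62]
t=12: [62, 62, 62, 62, 62, 62, 62, 62, 62, 62, 62, 62, 62, 62, 62, 62, 62, 62, 62, 62]
t=13: [62, 62, 62, 62, 62, 62, 62, 62, 62, 62, 62, 62, 62, 62, 62, 62, 62, 62, 62, 62]
t=14: [62, 62, 62, 62, 62, 62, 62, 62, 62, 62, 62, 62, 62, 62, 62, 62, 62, 62, 62, 62]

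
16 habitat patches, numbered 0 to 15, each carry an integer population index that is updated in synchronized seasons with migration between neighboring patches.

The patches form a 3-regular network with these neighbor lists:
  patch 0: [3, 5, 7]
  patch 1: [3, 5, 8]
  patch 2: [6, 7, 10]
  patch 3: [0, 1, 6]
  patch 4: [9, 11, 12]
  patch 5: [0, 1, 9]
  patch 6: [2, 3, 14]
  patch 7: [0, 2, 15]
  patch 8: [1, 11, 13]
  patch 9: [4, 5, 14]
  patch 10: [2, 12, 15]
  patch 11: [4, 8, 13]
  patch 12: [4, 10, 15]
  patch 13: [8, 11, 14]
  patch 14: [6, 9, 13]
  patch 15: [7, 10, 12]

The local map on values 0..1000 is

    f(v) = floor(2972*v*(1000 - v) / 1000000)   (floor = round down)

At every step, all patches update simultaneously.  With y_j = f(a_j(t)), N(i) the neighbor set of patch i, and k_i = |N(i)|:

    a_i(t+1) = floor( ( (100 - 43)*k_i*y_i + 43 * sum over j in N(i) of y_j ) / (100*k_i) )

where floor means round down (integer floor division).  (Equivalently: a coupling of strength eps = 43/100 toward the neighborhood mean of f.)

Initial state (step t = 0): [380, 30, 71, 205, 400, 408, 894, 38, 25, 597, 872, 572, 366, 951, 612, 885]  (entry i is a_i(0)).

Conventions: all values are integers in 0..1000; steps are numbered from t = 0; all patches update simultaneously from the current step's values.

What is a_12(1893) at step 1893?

Answer: a_12(1893) = 675
Key observation: The state at step 16, [650, 649, 650, 649, 650, 649, 650, 650, 649, 650, 651, 649, 650, 649, 649, 651], reappears at step 18: the system is in a cycle of period 2 from step 16 on.  Therefore the state at step 1893 equals the state at step 16 + ((1893 - 16) mod 2) = 17, which is [676, 677, 675, 676, 676, 676, 676, 675, 677, 676, 675, 676, 675, 677, 676, 675].

Derivation:
t=0: [380, 30, 71, 205, 400, 408, 894, 38, 25, 597, 872, 572, 366, 951, 612, 885]
t=1: [586, 231, 214, 428, 711, 623, 358, 233, 177, 713, 358, 546, 585, 294, 564, 333]
t=2: [691, 566, 556, 691, 643, 663, 669, 572, 515, 638, 658, 657, 690, 623, 689, 653]
t=3: [651, 708, 712, 651, 673, 672, 662, 706, 723, 675, 673, 685, 651, 691, 655, 674]
t=4: [663, 625, 624, 664, 654, 651, 659, 628, 609, 654, 650, 635, 665, 634, 661, 650]
t=5: [669, 689, 689, 668, 672, 676, 670, 687, 700, 671, 677, 688, 667, 687, 669, 676]
t=6: [654, 639, 641, 655, 653, 650, 654, 642, 629, 655, 648, 638, 656, 639, 654, 649]
t=7: [674, 682, 680, 673, 674, 676, 673, 680, 689, 672, 676, 684, 672, 684, 673, 676]
t=8: [651, 645, 647, 652, 651, 650, 652, 647, 638, 653, 650, 642, 653, 642, 652, 650]
t=9: [675, 679, 677, 675, 675, 676, 674, 677, 684, 673, 675, 682, 674, 682, 675, 675]
t=10: [650, 647, 649, 650, 650, 650, 651, 649, 643, 652, 651, 644, 652, 644, 650, 651]
t=11: [676, 678, 676, 676, 676, 676, 675, 676, 681, 674, 675, 680, 674, 680, 676, 675]
t=12: [650, 648, 650, 649, 650, 650, 650, 650, 645, 651, 651, 646, 651, 646, 650, 651]
t=13: [676, 677, 675, 676, 676, 676, 676, 675, 679, 675, 675, 678, 675, 678, 676, 675]
t=14: [650, 649, 650, 649, 650, 650, 650, 650, 647, 650, 651, 648, 650, 648, 649, 651]
t=15: [676, 677, 675, 676, 676, 676, 676, 675, 677, 676, 675, 677, 675, 677, 676, 675]
t=16: [650, 649, 650, 649, 650, 649, 650, 650, 649, 650, 651, 649, 650, 649, 649, 651]
t=17: [676, 677, 675, 676, 676, 676, 676, 675, 677, 676, 675, 676, 675, 677, 676, 675]
t=18: [650, 649, 650, 649, 650, 649, 650, 650, 649, 650, 651, 649, 650, 649, 649, 651]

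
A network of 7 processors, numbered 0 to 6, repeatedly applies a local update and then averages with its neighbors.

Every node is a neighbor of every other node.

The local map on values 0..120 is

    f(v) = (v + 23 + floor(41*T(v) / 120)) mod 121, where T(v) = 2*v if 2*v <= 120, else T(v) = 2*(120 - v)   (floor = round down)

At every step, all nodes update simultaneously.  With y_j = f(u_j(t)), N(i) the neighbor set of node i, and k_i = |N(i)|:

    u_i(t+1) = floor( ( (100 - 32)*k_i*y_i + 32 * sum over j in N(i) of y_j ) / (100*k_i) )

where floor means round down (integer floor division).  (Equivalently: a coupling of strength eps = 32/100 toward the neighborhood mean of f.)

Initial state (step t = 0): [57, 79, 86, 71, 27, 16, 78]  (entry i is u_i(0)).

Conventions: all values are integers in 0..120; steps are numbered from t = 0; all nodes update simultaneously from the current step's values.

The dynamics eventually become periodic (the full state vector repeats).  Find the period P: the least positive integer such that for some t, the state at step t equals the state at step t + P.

Answer: 3
Key observation: The state at step 34, [19, 19, 19, 19, 19, 19, 19], reappears at step 37 — and no state repeats earlier — so the cycle the system enters has period 3.

Derivation:
t=0: [57, 79, 86, 71, 27, 16, 78]
t=1: [88, 19, 21, 18, 56, 45, 19]
t=2: [30, 57, 60, 56, 97, 85, 57]
t=3: [69, 98, 26, 97, 32, 30, 98]
t=4: [17, 23, 55, 22, 61, 59, 23]
t=5: [50, 57, 90, 56, 20, 19, 57]
t=6: [98, 104, 38, 104, 66, 64, 104]
t=7: [17, 18, 62, 18, 10, 10, 18]
t=8: [47, 48, 17, 48, 39, 39, 48]
t=9: [97, 98, 65, 98, 89, 89, 98]
t=10: [13, 14, 7, 14, 12, 12, 14]
t=11: [43, 44, 37, 44, 43, 43, 44]
t=12: [94, 96, 88, 96, 94, 94, 96]
t=13: [13, 13, 11, 13, 13, 13, 13]
t=14: [43, 43, 41, 43, 43, 43, 43]
t=15: [94, 94, 92, 94, 94, 94, 94]
t=16: [13, 13, 13, 13, 13, 13, 13]
t=17: [44, 44, 44, 44, 44, 44, 44]
t=18: [97, 97, 97, 97, 97, 97, 97]
t=19: [14, 14, 14, 14, 14, 14, 14]
t=20: [46, 46, 46, 46, 46, 46, 46]
t=21: [100, 100, 100, 100, 100, 100, 100]
t=22: [15, 15, 15, 15, 15, 15, 15]
t=23: [48, 48, 48, 48, 48, 48, 48]
t=24: [103, 103, 103, 103, 103, 103, 103]
t=25: [16, 16, 16, 16, 16, 16, 16]
t=26: [49, 49, 49, 49, 49, 49, 49]
t=27: [105, 105, 105, 105, 105, 105, 105]
t=28: [17, 17, 17, 17, 17, 17, 17]
t=29: [51, 51, 51, 51, 51, 51, 51]
t=30: [108, 108, 108, 108, 108, 108, 108]
t=31: [18, 18, 18, 18, 18, 18, 18]
t=32: [53, 53, 53, 53, 53, 53, 53]
t=33: [112, 112, 112, 112, 112, 112, 112]
t=34: [19, 19, 19, 19, 19, 19, 19]
t=35: [54, 54, 54, 54, 54, 54, 54]
t=36: [113, 113, 113, 113, 113, 113, 113]
t=37: [19, 19, 19, 19, 19, 19, 19]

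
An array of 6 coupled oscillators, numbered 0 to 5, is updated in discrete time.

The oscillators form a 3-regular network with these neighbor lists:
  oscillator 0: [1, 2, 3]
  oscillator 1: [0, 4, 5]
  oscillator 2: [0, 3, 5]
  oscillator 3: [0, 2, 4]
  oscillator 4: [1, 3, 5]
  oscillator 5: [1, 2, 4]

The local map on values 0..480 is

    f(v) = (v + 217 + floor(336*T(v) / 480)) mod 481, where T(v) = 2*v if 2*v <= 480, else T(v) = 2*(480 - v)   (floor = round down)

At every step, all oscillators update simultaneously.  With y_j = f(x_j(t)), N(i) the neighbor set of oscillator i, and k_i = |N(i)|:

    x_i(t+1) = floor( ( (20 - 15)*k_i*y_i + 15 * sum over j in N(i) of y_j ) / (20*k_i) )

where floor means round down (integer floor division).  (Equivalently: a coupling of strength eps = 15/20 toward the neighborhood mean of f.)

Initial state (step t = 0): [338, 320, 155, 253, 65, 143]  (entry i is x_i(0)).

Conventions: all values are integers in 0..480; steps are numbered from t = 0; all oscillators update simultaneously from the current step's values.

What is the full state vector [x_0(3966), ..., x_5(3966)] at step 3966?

Answer: [291, 291, 291, 291, 291, 291]
Key observation: The state at step 6, [291, 291, 291, 291, 291, 291], reappears at step 7: the system is in a cycle of period 1 from step 6 on.  Therefore the state at step 3966 equals the state at step 6 + ((3966 - 6) mod 1) = 6, which is [291, 291, 291, 291, 291, 291].

Derivation:
t=0: [338, 320, 155, 253, 65, 143]
t=1: [241, 251, 191, 264, 259, 210]
t=2: [278, 290, 261, 277, 288, 261]
t=3: [297, 295, 299, 297, 296, 297]
t=4: [289, 289, 288, 288, 289, 289]
t=5: [292, 292, 292, 292, 292, 292]
t=6: [291, 291, 291, 291, 291, 291]
t=7: [291, 291, 291, 291, 291, 291]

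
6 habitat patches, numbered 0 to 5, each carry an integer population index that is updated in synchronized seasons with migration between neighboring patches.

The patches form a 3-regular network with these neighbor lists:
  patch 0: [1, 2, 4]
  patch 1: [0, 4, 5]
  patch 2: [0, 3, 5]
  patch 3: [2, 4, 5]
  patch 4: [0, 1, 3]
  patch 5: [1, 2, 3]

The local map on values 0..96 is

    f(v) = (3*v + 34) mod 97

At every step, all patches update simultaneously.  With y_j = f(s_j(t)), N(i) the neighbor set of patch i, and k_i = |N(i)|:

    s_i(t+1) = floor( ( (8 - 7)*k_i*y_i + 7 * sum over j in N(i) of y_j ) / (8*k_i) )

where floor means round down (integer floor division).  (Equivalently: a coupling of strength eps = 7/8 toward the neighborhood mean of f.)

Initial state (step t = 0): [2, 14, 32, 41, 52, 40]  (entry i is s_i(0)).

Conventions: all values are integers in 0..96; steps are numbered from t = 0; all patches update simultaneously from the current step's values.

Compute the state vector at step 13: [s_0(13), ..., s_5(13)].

Simulating step by step:
t=0: [2, 14, 32, 41, 52, 40]
t=1: [63, 64, 49, 60, 62, 56]
t=2: [45, 22, 27, 36, 26, 40]
t=3: [19, 42, 53, 31, 36, 26]
t=4: [70, 51, 51, 49, 59, 57]
t=5: [63, 34, 53, 44, 67, 78]
t=6: [54, 46, 62, 70, 45, 68]
t=7: [50, 43, 31, 47, 46, 49]
t=8: [60, 80, 76, 64, 76, 61]
t=9: [65, 42, 30, 50, 47, 55]
t=10: [53, 42, 40, 42, 63, 52]
t=11: [55, 71, 80, 60, 68, 65]
t=12: [52, 31, 27, 48, 28, 49]
t=13: [31, 61, 77, 46, 62, 48]

Answer: [31, 61, 77, 46, 62, 48]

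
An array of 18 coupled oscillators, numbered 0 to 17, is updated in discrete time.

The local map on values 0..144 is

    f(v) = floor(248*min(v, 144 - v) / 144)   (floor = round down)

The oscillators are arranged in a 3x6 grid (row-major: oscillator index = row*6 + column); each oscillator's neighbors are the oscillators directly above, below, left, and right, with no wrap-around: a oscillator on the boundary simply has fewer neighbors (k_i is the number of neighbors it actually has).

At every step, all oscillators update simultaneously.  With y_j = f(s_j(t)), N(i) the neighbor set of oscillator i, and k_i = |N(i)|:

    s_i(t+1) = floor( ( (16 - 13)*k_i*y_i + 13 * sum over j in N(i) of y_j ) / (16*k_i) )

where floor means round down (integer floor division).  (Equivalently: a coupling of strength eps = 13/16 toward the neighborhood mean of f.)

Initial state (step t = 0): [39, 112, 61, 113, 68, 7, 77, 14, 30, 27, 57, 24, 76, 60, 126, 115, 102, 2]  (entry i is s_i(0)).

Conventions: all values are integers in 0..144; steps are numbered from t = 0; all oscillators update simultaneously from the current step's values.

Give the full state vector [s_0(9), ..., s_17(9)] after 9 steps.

Simulating step by step:
t=0: [39, 112, 61, 113, 68, 7, 77, 14, 30, 27, 57, 24, 76, 60, 126, 115, 102, 2]
t=1: [81, 63, 62, 82, 66, 66, 77, 70, 51, 59, 74, 38, 110, 65, 60, 49, 54, 46]
t=2: [110, 110, 101, 106, 113, 93, 99, 108, 103, 99, 98, 96, 102, 96, 95, 96, 94, 79]
t=3: [65, 63, 66, 67, 72, 71, 66, 69, 73, 74, 75, 90, 78, 74, 79, 82, 89, 89]
t=4: [110, 112, 114, 118, 119, 111, 113, 116, 116, 116, 109, 107, 115, 115, 115, 107, 103, 93]
t=5: [54, 52, 49, 46, 51, 53, 51, 50, 48, 52, 56, 66, 50, 48, 52, 57, 70, 70]
t=6: [88, 87, 83, 85, 88, 98, 88, 85, 86, 88, 101, 104, 84, 86, 87, 99, 107, 117]
t=7: [96, 100, 100, 99, 86, 81, 99, 98, 99, 89, 79, 66, 98, 100, 92, 84, 65, 61]
t=8: [77, 77, 76, 87, 98, 106, 79, 76, 82, 92, 105, 108, 76, 80, 85, 98, 107, 110]
t=9: [113, 116, 108, 95, 77, 69, 115, 111, 106, 87, 72, 63, 111, 111, 98, 83, 67, 61]

Answer: [113, 116, 108, 95, 77, 69, 115, 111, 106, 87, 72, 63, 111, 111, 98, 83, 67, 61]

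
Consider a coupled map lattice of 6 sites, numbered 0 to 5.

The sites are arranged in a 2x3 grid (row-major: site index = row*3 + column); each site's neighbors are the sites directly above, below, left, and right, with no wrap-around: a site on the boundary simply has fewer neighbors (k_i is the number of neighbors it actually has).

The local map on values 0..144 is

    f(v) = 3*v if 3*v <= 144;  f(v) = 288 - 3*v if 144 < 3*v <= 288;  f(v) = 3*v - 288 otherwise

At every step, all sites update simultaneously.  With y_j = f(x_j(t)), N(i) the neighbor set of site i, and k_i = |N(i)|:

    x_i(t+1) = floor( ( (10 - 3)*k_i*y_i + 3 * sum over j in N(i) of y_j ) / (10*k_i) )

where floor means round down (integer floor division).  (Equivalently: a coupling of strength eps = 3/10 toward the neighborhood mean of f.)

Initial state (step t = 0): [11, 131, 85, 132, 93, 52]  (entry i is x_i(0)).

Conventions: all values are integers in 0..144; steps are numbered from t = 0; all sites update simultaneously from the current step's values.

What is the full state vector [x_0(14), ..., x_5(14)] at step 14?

Simulating step by step:
t=0: [11, 131, 85, 132, 93, 52]
t=1: [55, 81, 58, 81, 40, 98]
t=2: [99, 67, 87, 67, 93, 39]
t=3: [32, 65, 49, 63, 35, 87]
t=4: [96, 99, 116, 99, 95, 55]
t=5: [2, 12, 61, 6, 16, 95]
t=6: [12, 41, 79, 20, 39, 25]
t=7: [52, 106, 65, 64, 107, 77]
t=8: [111, 46, 78, 91, 41, 58]
t=9: [54, 118, 75, 35, 112, 106]
t=10: [113, 69, 58, 99, 53, 37]
t=11: [49, 86, 108, 33, 110, 114]
t=12: [118, 42, 37, 96, 47, 49]
t=13: [65, 120, 117, 31, 125, 136]
t=14: [89, 74, 72, 92, 89, 106]

Answer: [89, 74, 72, 92, 89, 106]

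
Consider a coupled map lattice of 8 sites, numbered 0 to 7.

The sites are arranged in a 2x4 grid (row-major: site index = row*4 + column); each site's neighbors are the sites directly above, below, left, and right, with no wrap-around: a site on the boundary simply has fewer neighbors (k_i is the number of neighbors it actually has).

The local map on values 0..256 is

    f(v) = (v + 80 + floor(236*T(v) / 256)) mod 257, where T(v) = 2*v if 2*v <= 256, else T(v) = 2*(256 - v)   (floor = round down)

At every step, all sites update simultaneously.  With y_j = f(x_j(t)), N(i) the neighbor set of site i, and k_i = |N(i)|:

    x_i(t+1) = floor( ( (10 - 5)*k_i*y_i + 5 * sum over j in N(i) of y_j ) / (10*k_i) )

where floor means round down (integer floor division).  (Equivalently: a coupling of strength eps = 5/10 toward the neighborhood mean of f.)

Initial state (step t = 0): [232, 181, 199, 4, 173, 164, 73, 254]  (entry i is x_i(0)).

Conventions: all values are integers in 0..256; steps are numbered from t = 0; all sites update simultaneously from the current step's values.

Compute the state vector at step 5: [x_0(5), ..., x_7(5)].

Answer: [152, 156, 164, 158, 152, 158, 168, 162]

Derivation:
t=0: [232, 181, 199, 4, 173, 164, 73, 254]
t=1: [122, 134, 107, 97, 138, 131, 75, 70]
t=2: [174, 170, 116, 86, 177, 157, 73, 44]
t=3: [148, 152, 117, 122, 150, 135, 101, 126]
t=4: [168, 167, 151, 168, 171, 164, 141, 160]
t=5: [152, 156, 164, 158, 152, 158, 168, 162]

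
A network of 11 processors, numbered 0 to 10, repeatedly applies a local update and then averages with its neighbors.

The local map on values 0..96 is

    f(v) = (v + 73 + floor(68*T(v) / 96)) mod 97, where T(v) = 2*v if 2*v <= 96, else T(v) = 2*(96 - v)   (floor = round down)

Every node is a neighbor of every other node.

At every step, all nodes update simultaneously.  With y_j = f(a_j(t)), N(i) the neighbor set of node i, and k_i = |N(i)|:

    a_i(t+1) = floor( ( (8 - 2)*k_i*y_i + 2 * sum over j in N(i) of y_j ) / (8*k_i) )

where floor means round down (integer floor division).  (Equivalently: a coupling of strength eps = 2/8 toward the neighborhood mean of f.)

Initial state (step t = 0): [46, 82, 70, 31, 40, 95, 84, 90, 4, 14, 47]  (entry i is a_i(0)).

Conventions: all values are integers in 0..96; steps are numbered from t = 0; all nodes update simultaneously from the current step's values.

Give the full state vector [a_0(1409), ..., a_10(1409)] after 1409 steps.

Answer: [79, 79, 79, 79, 79, 79, 79, 79, 79, 79, 79]
Key observation: The state at step 5, [79, 79, 79, 79, 79, 79, 79, 79, 79, 79, 79], reappears at step 6: the system is in a cycle of period 1 from step 5 on.  Therefore the state at step 1409 equals the state at step 5 + ((1409 - 5) mod 1) = 5, which is [79, 79, 79, 79, 79, 79, 79, 79, 79, 79, 79].

Derivation:
t=0: [46, 82, 70, 31, 40, 95, 84, 90, 4, 14, 47]
t=1: [82, 75, 78, 55, 71, 71, 75, 72, 78, 25, 83]
t=2: [76, 79, 78, 85, 80, 80, 79, 80, 78, 47, 76]
t=3: [79, 79, 79, 76, 78, 78, 79, 78, 79, 86, 79]
t=4: [78, 78, 78, 79, 78, 78, 78, 78, 78, 76, 78]
t=5: [79, 79, 79, 79, 79, 79, 79, 79, 79, 79, 79]
t=6: [79, 79, 79, 79, 79, 79, 79, 79, 79, 79, 79]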